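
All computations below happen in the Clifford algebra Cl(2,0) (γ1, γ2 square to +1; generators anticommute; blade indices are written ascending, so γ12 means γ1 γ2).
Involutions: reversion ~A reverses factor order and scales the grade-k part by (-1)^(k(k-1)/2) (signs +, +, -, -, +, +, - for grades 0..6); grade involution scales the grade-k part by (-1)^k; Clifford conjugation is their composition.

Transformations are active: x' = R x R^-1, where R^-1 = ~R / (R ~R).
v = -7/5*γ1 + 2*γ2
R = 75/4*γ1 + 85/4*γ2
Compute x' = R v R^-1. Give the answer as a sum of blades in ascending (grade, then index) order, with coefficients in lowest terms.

~R = 75/4*γ1 + 85/4*γ2, and R ~R = 6425/8, so R^-1 = ~R / (6425/8).
R v = 65/4 + 269/4*γ12
Answer: 2774/1285*γ1 - 293/257*γ2


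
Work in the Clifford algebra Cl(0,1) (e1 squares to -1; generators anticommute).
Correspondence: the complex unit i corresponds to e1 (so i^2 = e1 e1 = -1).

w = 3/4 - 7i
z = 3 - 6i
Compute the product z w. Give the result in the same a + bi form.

In blades: z = 3 - 6*e1, w = 3/4 - 7*e1.
Distribute z over w term by term (generator squares from the signature, products reordered to ascending indices): (3)*w = 9/4 - 21*e1; (-6*e1)*w = -42 - 9/2*e1.
Sum: -159/4 - 51/2*e1; translating back through the correspondence:
Answer: -159/4 - 51/2*i


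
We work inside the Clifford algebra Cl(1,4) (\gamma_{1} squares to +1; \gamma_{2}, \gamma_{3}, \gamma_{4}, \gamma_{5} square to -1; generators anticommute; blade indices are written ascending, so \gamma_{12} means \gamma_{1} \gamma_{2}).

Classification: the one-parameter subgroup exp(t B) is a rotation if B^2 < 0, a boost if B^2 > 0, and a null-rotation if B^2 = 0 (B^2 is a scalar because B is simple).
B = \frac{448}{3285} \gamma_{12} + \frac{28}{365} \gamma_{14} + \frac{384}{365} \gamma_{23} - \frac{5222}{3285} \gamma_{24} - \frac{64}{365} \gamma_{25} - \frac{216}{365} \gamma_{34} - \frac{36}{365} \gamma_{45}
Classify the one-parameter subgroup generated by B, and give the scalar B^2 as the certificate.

B^2 term by term: the squares give (\frac{448}{3285})^2*(\gamma_{12})^2 + (\frac{28}{365})^2*(\gamma_{14})^2 + (\frac{384}{365})^2*(\gamma_{23})^2 + (-\frac{5222}{3285})^2*(\gamma_{24})^2 + (-\frac{64}{365})^2*(\gamma_{25})^2 + (-\frac{216}{365})^2*(\gamma_{34})^2 + (-\frac{36}{365})^2*(\gamma_{45})^2 = \frac{200704}{10791225}*(+1) + \frac{784}{133225}*(+1) + \frac{147456}{133225}*(-1) + \frac{27269284}{10791225}*(-1) + \frac{4096}{133225}*(-1) + \frac{46656}{133225}*(-1) + \frac{1296}{133225}*(-1) = -4 (each basis 2-blade squares to minus the product of its generators' squares); cross terms between blades sharing an index anticommute and cancel; the commuting (index-disjoint) pairs give grade-4 terms 2*c*c'*(blade product), which cancel blade by blade — \gamma_{1234}: -\frac{21504}{133225} + \frac{21504}{133225} = 0; \gamma_{1245}: -\frac{3584}{133225} + \frac{3584}{133225} = 0; \gamma_{2345}: -\frac{27648}{133225} + \frac{27648}{133225} = 0 — confirming B is simple. So B^2 = -4.
Answer: rotation, certificate B^2 = -4. One invariant decides it: the square -4 survives every conjugation, and its sign is exactly the classification.


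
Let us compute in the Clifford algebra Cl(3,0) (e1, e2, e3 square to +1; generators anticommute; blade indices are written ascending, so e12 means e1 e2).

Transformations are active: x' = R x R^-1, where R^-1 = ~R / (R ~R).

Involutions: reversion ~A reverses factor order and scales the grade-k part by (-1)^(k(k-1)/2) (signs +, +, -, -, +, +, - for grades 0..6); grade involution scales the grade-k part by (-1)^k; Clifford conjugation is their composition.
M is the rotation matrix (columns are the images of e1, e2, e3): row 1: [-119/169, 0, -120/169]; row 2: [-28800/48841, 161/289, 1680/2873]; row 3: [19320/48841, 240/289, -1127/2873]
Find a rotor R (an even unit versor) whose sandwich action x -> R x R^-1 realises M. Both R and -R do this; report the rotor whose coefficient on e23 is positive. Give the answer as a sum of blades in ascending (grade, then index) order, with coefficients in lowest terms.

Method: write R = a + b12*e12 + b13*e13 + b23*e23 with a^2 + b12^2 + b13^2 + b23^2 = 1 (so R^-1 = ~R). Expanding the columns R e_j ~R gives tr M = 4a^2 - 1 and, from the antisymmetric part, M21 - M12 = -4a*b12, M13 - M31 = 4a*b13, M32 - M23 = -4a*b23.
Here tr M = -26341/48841, so a^2 = (1 + tr M)/4 = 5625/48841 and a = ±75/221. Taking a = 75/221: M21 - M12 = -28800/48841, M13 - M31 = -54000/48841, M32 - M23 = 12000/48841, giving b12 = 96/221, b13 = -180/221, b23 = -40/221, i.e. R = 75/221 + 96/221*e12 - 180/221*e13 - 40/221*e23.
Its e23 coefficient is negative, so report the other preimage -R.
Answer: -75/221 - 96/221*e12 + 180/221*e13 + 40/221*e23. Key observation: the double cover Spin(3) -> SO(3) sends R and -R to the same matrix (trace -26341/48841 here), so the stated sign of the e23 coefficient is what selects one sheet.


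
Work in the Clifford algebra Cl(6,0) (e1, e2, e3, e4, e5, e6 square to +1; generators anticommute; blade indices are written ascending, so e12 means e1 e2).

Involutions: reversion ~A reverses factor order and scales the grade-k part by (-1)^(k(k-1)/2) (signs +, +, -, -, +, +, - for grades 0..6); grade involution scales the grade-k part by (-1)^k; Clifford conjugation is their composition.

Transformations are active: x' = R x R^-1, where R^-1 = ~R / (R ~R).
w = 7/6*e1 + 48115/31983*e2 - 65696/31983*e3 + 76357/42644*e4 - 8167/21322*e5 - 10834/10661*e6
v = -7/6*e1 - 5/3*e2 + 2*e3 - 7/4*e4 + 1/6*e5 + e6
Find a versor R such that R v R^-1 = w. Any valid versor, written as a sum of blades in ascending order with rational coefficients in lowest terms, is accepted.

Reasoning: v^2 = w^2 = 587/48 since conjugation preserves the quadratic form; R = v + w = -1730/10661*e2 - 1730/31983*e3 + 865/21322*e4 - 6920/31983*e5 - 173/10661*e6 is then valid when invertible, keeping its own part and reversing (v - w)/2.
Answer: -1730/10661*e2 - 1730/31983*e3 + 865/21322*e4 - 6920/31983*e5 - 173/10661*e6


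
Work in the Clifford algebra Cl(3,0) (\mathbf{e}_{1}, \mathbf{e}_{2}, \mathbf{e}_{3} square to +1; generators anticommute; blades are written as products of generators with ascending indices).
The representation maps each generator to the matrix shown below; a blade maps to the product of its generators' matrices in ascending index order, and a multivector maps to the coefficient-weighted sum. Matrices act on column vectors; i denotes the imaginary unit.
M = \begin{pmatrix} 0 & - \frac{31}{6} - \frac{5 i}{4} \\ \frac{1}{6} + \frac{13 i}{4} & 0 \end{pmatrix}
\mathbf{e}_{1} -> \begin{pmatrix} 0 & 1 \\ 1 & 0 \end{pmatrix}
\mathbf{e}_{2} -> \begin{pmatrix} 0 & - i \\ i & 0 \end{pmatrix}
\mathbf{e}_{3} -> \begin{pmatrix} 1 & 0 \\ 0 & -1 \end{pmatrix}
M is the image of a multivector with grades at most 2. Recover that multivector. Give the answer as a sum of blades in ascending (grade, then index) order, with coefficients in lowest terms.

Method: 1, rho(e_{1}), rho(e_{2}), rho(e_{3}) form a trace-orthogonal basis of the 2x2 complex matrices (tr(X Y) = 2 if X = Y, else 0), so M = m0*1 + m1*rho(e_{1}) + m2*rho(e_{2}) + m3*rho(e_{3}) with m0 = tr(M)/2 = 0, m1 = tr(M rho(e_{1}))/2 = - \frac{5}{2} + i, m2 = tr(M rho(e_{2}))/2 = \frac{9}{4} - \frac{8 i}{3}, m3 = tr(M rho(e_{3}))/2 = 0.
Multiplying table entries, the bivector images are rho(e_{1} e_{2}) = i*rho(e_{3}), rho(e_{1} e_{3}) = -i*rho(e_{2}), rho(e_{2} e_{3}) = i*rho(e_{1}); with real blade coefficients the real parts of m0..m3 are the coefficients of 1, e_{1}, e_{2}, e_{3} and the imaginary parts give the bivectors (e_{2} e_{3}: Im m1, e_{1} e_{3}: -Im m2, e_{1} e_{2}: Im m3).
Answer: -\frac{5}{2} e_{1} + \frac{9}{4} e_{2} + \frac{8}{3} e_{1} e_{3} + e_{2} e_{3}


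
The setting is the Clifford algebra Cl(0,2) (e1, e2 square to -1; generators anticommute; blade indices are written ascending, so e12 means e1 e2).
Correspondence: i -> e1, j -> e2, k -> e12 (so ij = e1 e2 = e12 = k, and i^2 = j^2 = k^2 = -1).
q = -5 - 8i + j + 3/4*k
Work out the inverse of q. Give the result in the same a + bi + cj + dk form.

In blades: q = -5 - 8*e1 + e2 + 3/4*e12.
With qbar = -5 + 8*e1 - e2 - 3/4*e12 (scalar fixed, mapped units negated), q qbar = 1449/16 (the sum of squared coefficients), so q^-1 = qbar / (1449/16) = -80/1449 + 128/1449*e1 - 16/1449*e2 - 4/483*e12; translating back:
Answer: -80/1449 + 128/1449*i - 16/1449*j - 4/483*k


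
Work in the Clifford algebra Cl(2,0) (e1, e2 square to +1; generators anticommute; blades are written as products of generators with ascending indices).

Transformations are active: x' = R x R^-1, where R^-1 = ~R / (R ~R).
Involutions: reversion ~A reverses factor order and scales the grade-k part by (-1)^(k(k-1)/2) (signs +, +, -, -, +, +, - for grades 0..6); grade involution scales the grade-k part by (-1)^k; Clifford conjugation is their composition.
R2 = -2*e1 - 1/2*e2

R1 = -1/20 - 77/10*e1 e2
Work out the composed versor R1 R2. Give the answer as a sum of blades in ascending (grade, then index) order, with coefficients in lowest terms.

Distribute over the terms of R1 (each basis-blade product reordered to ascending indices, repeated generators contracted through their squares):
(-1/20) R2 = 1/10*e1 + 1/40*e2
(-77/10*e1 e2) R2 = 77/20*e1 - 77/5*e2
Summing the partial products and collecting blades:
Answer: 79/20*e1 - 123/8*e2


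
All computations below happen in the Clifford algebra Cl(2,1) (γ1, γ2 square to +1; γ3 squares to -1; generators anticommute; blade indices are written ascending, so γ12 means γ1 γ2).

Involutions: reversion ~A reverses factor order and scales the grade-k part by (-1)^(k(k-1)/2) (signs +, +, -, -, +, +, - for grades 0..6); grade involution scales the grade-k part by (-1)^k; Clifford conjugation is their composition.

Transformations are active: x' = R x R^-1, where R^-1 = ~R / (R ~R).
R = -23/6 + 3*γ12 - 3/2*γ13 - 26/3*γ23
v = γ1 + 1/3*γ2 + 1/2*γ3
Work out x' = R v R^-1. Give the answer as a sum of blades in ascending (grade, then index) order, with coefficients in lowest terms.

~R = -23/6 - 3*γ12 + 3/2*γ13 + 26/3*γ23, and R ~R = -161/3, so R^-1 = ~R / (-161/3).
R v = -25/12*γ1 + 1/18*γ2 + 89/36*γ3 - 20/3*γ123
Answer: 551/644*γ1 - 289/414*γ2 + 3469/5796*γ3


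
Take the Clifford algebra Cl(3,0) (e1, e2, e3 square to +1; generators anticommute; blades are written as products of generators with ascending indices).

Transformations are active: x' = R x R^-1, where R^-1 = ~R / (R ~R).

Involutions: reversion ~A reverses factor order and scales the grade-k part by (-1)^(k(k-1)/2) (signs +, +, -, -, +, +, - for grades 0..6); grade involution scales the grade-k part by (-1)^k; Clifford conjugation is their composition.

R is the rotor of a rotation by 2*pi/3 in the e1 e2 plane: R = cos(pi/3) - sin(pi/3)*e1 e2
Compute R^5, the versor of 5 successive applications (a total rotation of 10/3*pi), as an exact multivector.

Rotor phase runs at HALF the rotation angle; powers of one rotor simply add phase, so after 5 steps in e1 e2 the phase is 5*pi/3 = 5*pi/3 and R^5 = cos(5*pi/3) - sin(5*pi/3)*e1 e2.
cos(5*pi/3) = 1/2 and sin(5*pi/3) = -sqrt(3)/2, so R^5 = 1/2 + sqrt(3)/2*e1 e2. The net rotation is 4/3*pi (after discarding 1 full turn, each of which contributes a factor -1 to the rotor); the rotor keeps the half-angle phase exactly.
Answer: 1/2 + sqrt(3)/2*e1 e2


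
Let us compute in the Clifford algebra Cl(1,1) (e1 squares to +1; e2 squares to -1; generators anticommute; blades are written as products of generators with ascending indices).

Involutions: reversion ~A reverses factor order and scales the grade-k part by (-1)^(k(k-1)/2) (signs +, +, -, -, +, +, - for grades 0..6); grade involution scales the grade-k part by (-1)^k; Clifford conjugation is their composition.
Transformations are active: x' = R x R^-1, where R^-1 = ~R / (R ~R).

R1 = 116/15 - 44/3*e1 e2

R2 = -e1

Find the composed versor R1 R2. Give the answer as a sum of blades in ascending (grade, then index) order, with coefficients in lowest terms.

Distribute over the terms of R2 (each basis-blade product reordered to ascending indices, repeated generators contracted through their squares):
R1 (-e1) = -116/15*e1 - 44/3*e2
Answer: -116/15*e1 - 44/3*e2


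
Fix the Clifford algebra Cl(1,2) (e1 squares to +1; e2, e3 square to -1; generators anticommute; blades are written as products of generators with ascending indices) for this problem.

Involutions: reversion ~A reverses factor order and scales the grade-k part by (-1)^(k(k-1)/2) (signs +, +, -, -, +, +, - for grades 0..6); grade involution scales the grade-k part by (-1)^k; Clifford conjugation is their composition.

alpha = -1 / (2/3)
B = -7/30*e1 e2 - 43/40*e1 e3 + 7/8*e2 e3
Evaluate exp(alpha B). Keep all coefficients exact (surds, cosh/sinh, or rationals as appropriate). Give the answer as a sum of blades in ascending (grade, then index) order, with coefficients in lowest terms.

B^2 term by term: the squares give (-7/30)^2*(e1 e2)^2 + (-43/40)^2*(e1 e3)^2 + (7/8)^2*(e2 e3)^2 = 49/900*(+1) + 1849/1600*(+1) + 49/64*(-1) = 4/9 (each basis 2-blade squares to minus the product of its generators' squares); cross terms between blades sharing an index anticommute and cancel. So B^2 = 4/9.
B^2 = 4/9 — the series telescopes hyperbolically here: l = 2/3, alpha*l = -1, so exp(alpha B) = cosh(-1) + (sinh(-1)/(2/3))*B = cosh(1) + (-3*sinh(1)/2)*B.
Answer: cosh(1) + 7*sinh(1)/20*e1 e2 + 129*sinh(1)/80*e1 e3 - 21*sinh(1)/16*e2 e3


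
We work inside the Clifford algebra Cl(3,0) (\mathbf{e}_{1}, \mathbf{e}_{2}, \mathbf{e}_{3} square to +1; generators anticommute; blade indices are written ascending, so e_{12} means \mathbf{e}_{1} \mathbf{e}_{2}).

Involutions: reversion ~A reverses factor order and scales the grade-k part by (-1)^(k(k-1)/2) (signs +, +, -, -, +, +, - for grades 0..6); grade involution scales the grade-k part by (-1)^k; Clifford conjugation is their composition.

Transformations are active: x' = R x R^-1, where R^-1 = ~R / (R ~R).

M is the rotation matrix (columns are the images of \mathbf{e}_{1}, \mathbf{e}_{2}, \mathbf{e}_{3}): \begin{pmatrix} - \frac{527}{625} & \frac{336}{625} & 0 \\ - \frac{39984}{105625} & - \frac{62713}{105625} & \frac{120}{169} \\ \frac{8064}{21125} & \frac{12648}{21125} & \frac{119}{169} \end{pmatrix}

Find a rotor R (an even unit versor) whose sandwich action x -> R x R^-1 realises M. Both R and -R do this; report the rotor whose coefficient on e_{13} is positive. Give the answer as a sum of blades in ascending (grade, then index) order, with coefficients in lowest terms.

Method: write R = a + b12*e_{12} + b13*e_{13} + b23*e_{23} with a^2 + b12^2 + b13^2 + b23^2 = 1 (so R^-1 = ~R). Expanding the columns R e_j ~R gives tr M = 4a^2 - 1 and, from the antisymmetric part, M21 - M12 = -4a*b12, M13 - M31 = 4a*b13, M32 - M23 = -4a*b23.
Here tr M = -\frac{77401}{105625}, so a^2 = (1 + tr M)/4 = \frac{7056}{105625} and a = ±\frac{84}{325}. Taking a = \frac{84}{325}: M21 - M12 = -\frac{96768}{105625}, M13 - M31 = -\frac{8064}{21125}, M32 - M23 = -\frac{2352}{21125}, giving b12 = \frac{288}{325}, b13 = -\frac{24}{65}, b23 = \frac{7}{65}, i.e. R = \frac{84}{325} + \frac{288}{325} e_{12} - \frac{24}{65} e_{13} + \frac{7}{65} e_{23}.
Its e_{13} coefficient is negative, so report the other preimage -R.
Answer: -\frac{84}{325} - \frac{288}{325} e_{12} + \frac{24}{65} e_{13} - \frac{7}{65} e_{23}. Why the constraint matters: R and -R act identically through the sandwich — M has trace -\frac{77401}{105625} either way — so only the sign condition on e_{13} picks one of the two preimages.


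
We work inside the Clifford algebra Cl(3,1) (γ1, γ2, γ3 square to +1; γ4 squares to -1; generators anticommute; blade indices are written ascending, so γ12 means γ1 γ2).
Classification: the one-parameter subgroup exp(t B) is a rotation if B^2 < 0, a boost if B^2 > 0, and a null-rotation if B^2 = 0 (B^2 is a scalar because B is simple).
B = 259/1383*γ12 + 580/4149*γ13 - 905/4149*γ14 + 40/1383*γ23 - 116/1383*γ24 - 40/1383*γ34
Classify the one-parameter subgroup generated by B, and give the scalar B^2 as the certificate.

B^2 term by term: the squares give (259/1383)^2*(γ12)^2 + (580/4149)^2*(γ13)^2 + (-905/4149)^2*(γ14)^2 + (40/1383)^2*(γ23)^2 + (-116/1383)^2*(γ24)^2 + (-40/1383)^2*(γ34)^2 = 67081/1912689*(-1) + 336400/17214201*(-1) + 819025/17214201*(+1) + 1600/1912689*(-1) + 13456/1912689*(+1) + 1600/1912689*(+1) = 0 (each basis 2-blade squares to minus the product of its generators' squares); cross terms between blades sharing an index anticommute and cancel; the commuting (index-disjoint) pairs give grade-4 terms 2*c*c'*(blade product), which cancel blade by blade — γ1234: -20720/1912689 + 134560/5738067 - 72400/5738067 = 0 — confirming B is simple. So B^2 = 0.
Answer: null-rotation, certificate B^2 = 0. The invariant at work: B^2 = 0 is unchanged by conjugation, hence its sign classifies the subgroup whatever basis B is written in.


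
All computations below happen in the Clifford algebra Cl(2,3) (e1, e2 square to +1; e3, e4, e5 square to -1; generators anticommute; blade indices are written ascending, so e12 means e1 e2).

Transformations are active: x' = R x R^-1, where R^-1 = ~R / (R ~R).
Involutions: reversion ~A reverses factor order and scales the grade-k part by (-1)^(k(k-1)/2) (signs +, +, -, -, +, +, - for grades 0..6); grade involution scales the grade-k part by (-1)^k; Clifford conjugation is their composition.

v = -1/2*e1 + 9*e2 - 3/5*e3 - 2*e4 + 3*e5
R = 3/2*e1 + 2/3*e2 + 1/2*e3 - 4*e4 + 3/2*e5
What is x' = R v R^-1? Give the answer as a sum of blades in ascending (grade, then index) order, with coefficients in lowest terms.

~R = 3/2*e1 + 2/3*e2 + 1/2*e3 - 4*e4 + 3/2*e5, and R ~R = -569/36, so R^-1 = ~R / (-569/36).
R v = -139/20 + 83/6*e12 - 13/20*e13 - 5*e14 + 21/4*e15 - 49/10*e23 + 104/3*e24 - 23/2*e25 - 17/5*e34 + 12/5*e35 - 9*e45
Answer: 10351/5690*e1 - 23937/2845*e2 + 2958/2845*e3 - 4318/2845*e4 - 4782/2845*e5


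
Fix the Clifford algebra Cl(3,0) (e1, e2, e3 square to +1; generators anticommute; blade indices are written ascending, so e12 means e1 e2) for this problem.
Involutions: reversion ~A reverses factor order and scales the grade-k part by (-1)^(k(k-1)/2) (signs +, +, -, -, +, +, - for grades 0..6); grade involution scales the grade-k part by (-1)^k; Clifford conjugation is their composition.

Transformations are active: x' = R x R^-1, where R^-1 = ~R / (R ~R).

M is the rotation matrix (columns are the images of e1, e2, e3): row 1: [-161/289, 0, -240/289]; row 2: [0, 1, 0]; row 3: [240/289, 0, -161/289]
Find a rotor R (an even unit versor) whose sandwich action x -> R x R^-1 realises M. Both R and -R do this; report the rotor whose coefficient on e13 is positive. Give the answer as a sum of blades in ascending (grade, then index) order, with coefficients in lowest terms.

Method: write R = a + b12*e12 + b13*e13 + b23*e23 with a^2 + b12^2 + b13^2 + b23^2 = 1 (so R^-1 = ~R). Expanding the columns R e_j ~R gives tr M = 4a^2 - 1 and, from the antisymmetric part, M21 - M12 = -4a*b12, M13 - M31 = 4a*b13, M32 - M23 = -4a*b23.
Here tr M = -33/289, so a^2 = (1 + tr M)/4 = 64/289 and a = ±8/17. Taking a = 8/17: M21 - M12 = 0, M13 - M31 = -480/289, M32 - M23 = 0, giving b12 = 0, b13 = -15/17, b23 = 0, i.e. R = 8/17 - 15/17*e13.
Its e13 coefficient is negative, so report the other preimage -R.
Answer: -8/17 + 15/17*e13. Note: both R and -R realise this M (trace -33/289); the covering map identifies them, and the e13-coefficient sign is the tie-breaker.


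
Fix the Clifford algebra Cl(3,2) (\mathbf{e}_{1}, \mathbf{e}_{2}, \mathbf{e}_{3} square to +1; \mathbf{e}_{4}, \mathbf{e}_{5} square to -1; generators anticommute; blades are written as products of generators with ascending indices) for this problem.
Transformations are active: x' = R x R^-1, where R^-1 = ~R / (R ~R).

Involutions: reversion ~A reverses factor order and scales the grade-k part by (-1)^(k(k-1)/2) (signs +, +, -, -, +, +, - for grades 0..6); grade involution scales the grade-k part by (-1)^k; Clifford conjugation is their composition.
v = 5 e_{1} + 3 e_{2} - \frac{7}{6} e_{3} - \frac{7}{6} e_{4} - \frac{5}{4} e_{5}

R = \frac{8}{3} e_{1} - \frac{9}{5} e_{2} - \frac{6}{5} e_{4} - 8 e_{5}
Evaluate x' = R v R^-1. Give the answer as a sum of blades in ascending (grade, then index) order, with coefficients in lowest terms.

~R = \frac{8}{3} e_{1} - \frac{9}{5} e_{2} - \frac{6}{5} e_{4} - 8 e_{5}, and R ~R = -\frac{2479}{45}, so R^-1 = ~R / (-\frac{2479}{45}).
R v = -\frac{52}{15} + 17 e_{1} e_{2} - \frac{28}{9} e_{1} e_{3} + \frac{26}{9} e_{1} e_{4} + \frac{110}{3} e_{1} e_{5} + \frac{21}{10} e_{2} e_{3} + \frac{57}{10} e_{2} e_{4} + \frac{105}{4} e_{2} e_{5} - \frac{7}{5} e_{3} e_{4} - \frac{28}{3} e_{3} e_{5} - \frac{47}{6} e_{4} e_{5}
Answer: -\frac{11563}{2479} e_{1} - \frac{39993}{12395} e_{2} + \frac{7}{6} e_{3} + \frac{75533}{74370} e_{4} + \frac{2411}{9916} e_{5}


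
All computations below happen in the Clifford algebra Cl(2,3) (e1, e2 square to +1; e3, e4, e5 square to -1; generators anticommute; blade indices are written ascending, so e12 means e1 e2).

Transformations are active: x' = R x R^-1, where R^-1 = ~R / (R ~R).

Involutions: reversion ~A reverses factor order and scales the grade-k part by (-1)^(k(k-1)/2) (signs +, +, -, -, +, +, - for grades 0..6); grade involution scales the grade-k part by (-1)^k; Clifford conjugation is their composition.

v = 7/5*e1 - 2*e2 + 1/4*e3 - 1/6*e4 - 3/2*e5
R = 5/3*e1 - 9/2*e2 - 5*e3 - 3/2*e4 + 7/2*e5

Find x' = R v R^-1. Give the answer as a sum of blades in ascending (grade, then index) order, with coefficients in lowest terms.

~R = 5/3*e1 - 9/2*e2 - 5*e3 - 3/2*e4 + 7/2*e5, and R ~R = -593/36, so R^-1 = ~R / (-593/36).
R v = 211/12 + 89/30*e12 + 89/12*e13 + 82/45*e14 - 37/5*e15 - 89/8*e23 - 9/4*e24 + 55/4*e25 + 29/24*e34 + 53/8*e35 + 17/6*e45
Answer: -14701/2965*e1 + 6883/593*e2 + 24727/2372*e3 + 11987/3558*e4 - 7083/1186*e5


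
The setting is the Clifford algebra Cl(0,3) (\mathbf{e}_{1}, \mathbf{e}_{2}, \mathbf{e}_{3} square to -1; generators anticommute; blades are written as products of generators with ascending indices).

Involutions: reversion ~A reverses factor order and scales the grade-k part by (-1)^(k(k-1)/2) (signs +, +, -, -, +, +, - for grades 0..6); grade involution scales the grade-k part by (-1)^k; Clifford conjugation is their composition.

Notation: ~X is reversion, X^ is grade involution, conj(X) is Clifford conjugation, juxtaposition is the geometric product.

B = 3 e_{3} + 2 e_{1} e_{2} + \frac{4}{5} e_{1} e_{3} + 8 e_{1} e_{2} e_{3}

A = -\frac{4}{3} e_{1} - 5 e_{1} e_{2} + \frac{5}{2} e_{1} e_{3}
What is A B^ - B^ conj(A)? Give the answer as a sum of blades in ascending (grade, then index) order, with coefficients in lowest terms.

first term: 8 + \frac{15}{2} e_{1} - \frac{52}{3} e_{2} - \frac{584}{15} e_{3} + 4 e_{1} e_{3} - \frac{59}{3} e_{2} e_{3} + 15 e_{1} e_{2} e_{3}
second term: -8 + \frac{15}{2} e_{1} + \frac{68}{3} e_{2} + \frac{616}{15} e_{3} + 4 e_{1} e_{3} + \frac{5}{3} e_{2} e_{3} - 15 e_{1} e_{2} e_{3}
Answer: 16 - 40 e_{2} - 80 e_{3} - \frac{64}{3} e_{2} e_{3} + 30 e_{1} e_{2} e_{3}


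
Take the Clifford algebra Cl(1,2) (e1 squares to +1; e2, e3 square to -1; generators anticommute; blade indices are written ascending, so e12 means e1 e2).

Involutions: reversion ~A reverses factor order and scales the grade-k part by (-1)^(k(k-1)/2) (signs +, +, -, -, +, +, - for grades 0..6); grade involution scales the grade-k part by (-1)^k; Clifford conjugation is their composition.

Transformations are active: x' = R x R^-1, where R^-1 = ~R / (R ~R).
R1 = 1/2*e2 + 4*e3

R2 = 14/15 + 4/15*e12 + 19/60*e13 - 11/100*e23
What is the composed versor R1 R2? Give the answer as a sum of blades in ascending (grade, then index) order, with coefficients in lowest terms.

Distribute over the terms of R1 (each basis-blade product reordered to ascending indices, repeated generators contracted through their squares):
(1/2*e2) R2 = 2/15*e1 + 7/15*e2 + 11/200*e3 - 19/120*e123
(4*e3) R2 = 19/15*e1 - 11/25*e2 + 56/15*e3 + 16/15*e123
Summing the partial products and collecting blades:
Answer: 7/5*e1 + 2/75*e2 + 2273/600*e3 + 109/120*e123


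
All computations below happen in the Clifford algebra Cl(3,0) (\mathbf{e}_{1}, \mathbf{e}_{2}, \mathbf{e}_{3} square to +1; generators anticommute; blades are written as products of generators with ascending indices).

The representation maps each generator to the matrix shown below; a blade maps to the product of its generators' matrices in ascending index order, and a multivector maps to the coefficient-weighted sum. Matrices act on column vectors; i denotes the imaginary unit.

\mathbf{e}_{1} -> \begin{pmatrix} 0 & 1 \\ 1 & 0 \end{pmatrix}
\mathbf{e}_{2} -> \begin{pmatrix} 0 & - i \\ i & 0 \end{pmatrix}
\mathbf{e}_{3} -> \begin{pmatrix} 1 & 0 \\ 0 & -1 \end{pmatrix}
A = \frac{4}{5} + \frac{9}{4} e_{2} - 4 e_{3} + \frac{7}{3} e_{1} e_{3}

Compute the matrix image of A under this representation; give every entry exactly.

Bivector images (products of the table entries): rho(e_{1} e_{3}) = rho(\mathbf{e}_{1})rho(\mathbf{e}_{3}) = \begin{pmatrix} 0 & -1 \\ 1 & 0 \end{pmatrix}.
M = (\frac{4}{5})*1 + (\frac{9}{4})*rho(e_{2}) + (-4)*rho(e_{3}) + (\frac{7}{3})*rho(e_{1} e_{3}), summed entrywise (1 is the identity matrix):
Answer: \begin{pmatrix} - \frac{16}{5} & - \frac{7}{3} - \frac{9 i}{4} \\ \frac{7}{3} + \frac{9 i}{4} & \frac{24}{5} \end{pmatrix}


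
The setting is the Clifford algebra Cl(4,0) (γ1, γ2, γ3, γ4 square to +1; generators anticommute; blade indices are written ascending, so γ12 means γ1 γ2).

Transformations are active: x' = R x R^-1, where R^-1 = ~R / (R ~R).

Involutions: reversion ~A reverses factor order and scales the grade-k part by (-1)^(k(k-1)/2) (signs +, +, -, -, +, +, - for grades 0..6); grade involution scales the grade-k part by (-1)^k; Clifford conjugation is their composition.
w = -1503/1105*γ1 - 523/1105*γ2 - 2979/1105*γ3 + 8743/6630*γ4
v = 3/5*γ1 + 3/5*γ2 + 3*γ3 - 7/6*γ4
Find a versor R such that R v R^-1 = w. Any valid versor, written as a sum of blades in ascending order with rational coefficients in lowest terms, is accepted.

Why this works: both vectors square to 9973/900, so q(v) = q(w) and R = v + w = -168/221*γ1 + 28/221*γ2 + 336/1105*γ3 + 168/1105*γ4 carries v to w — its own direction survives, the complement (v - w)/2 flips.
Answer: -168/221*γ1 + 28/221*γ2 + 336/1105*γ3 + 168/1105*γ4


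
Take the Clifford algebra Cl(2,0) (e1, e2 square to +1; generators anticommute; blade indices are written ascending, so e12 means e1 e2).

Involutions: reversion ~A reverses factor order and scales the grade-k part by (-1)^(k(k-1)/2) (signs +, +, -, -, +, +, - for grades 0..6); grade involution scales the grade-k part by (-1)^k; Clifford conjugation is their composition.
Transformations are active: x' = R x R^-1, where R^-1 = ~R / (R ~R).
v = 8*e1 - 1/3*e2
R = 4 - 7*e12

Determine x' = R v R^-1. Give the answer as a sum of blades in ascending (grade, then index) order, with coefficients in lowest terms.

~R = 4 + 7*e12, and R ~R = 65, so R^-1 = ~R / (65).
R v = 103/3*e1 + 164/3*e2
Answer: -736/195*e1 + 459/65*e2


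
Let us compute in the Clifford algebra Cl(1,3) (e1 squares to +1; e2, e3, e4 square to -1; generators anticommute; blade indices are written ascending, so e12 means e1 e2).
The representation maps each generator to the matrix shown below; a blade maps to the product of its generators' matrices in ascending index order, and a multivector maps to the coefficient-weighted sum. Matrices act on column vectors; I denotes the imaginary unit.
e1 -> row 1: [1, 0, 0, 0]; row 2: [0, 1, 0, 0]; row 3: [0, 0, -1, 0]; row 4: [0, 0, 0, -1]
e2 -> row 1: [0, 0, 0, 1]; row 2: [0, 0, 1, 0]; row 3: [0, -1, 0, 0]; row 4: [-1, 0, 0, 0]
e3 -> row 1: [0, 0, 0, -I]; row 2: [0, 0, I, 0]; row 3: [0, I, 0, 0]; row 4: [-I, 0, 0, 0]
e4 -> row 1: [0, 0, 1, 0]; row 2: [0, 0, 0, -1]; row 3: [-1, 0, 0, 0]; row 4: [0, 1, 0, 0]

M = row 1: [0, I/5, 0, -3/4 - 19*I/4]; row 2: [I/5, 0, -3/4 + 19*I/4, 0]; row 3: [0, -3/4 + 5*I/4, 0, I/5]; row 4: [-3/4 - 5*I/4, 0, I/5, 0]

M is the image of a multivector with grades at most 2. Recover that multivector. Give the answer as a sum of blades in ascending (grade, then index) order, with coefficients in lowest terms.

Method: the blade images are trace-orthogonal — tr(rho(e_A) rho(e_B)^-1) = 4 if A = B and 0 otherwise — and rho(e_A)^-1 = (e_A)^2 * rho(e_A) with (e_A)^2 = +1 or -1, so the coefficient of e_A in the preimage is (e_A)^2 * tr(M rho(e_A))/4.
Nonzero projections over blades of grade <= 2: e3: (e3)^2 = -1, tr(M rho(e3)) = -12, coefficient 3; e12: (e12)^2 = +1, tr(M rho(e12)) = -3, coefficient -3/4; e13: (e13)^2 = +1, tr(M rho(e13)) = 7, coefficient 7/4; e34: (e34)^2 = -1, tr(M rho(e34)) = 4/5, coefficient -1/5. Every other blade of grade <= 2 projects to 0.
Answer: 3*e3 - 3/4*e12 + 7/4*e13 - 1/5*e34


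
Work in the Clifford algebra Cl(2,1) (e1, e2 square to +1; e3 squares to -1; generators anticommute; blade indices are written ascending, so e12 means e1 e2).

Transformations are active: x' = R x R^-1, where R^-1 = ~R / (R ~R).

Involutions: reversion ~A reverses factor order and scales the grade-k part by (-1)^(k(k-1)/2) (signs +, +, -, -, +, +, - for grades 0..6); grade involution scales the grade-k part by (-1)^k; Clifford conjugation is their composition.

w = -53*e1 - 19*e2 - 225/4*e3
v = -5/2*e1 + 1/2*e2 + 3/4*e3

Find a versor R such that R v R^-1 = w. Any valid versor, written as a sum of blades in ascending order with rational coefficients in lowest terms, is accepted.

Sketch: the shared square 95/16 makes R = v + w = -111/2*e1 - 37/2*e2 - 111/2*e3 the natural versor; its sandwich fixes that direction, negates (v - w)/2, and sends v to w.
Answer: -111/2*e1 - 37/2*e2 - 111/2*e3


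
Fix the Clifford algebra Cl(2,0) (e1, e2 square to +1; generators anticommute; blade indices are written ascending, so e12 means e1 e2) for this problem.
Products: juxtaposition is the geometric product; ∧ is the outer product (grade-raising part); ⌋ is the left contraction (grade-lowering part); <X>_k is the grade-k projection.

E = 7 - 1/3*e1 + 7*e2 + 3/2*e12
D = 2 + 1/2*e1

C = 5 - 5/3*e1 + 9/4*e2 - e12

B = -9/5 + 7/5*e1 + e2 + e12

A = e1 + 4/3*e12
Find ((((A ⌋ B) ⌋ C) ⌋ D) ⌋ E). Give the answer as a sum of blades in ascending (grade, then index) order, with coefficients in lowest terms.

step 1: 1/15 + e2
step 2: 31/12 + 8/9*e1 + 3/20*e2 - 1/15*e12
step 3: 101/18 + 31/24*e1
step 4: 2797/72 - 101/54*e1 + 5935/144*e2 + 101/12*e12
Answer: 2797/72 - 101/54*e1 + 5935/144*e2 + 101/12*e12


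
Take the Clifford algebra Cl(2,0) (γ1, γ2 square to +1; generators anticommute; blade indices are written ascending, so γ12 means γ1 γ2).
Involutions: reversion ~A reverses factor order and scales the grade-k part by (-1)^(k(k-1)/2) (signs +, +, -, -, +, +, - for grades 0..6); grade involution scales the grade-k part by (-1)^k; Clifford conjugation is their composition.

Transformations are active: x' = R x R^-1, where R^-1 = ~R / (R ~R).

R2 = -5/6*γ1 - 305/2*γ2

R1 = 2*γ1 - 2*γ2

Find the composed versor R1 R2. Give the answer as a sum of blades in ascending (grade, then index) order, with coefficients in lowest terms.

Distribute over the terms of R1 (each basis-blade product reordered to ascending indices, repeated generators contracted through their squares):
(2*γ1) R2 = -5/3 - 305*γ12
(-2*γ2) R2 = 305 - 5/3*γ12
Summing the partial products and collecting blades:
Answer: 910/3 - 920/3*γ12


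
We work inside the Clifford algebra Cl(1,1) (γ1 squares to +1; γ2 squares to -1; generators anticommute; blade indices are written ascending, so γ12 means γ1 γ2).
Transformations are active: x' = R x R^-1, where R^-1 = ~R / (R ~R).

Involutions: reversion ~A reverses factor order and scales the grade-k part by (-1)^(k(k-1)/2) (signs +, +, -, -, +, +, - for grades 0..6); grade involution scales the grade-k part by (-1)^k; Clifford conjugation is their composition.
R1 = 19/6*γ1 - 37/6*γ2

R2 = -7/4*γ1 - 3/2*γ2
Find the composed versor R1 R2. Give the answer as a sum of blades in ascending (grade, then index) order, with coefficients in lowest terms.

Distribute over the terms of R1 (each basis-blade product reordered to ascending indices, repeated generators contracted through their squares):
(19/6*γ1) R2 = -133/24 - 19/4*γ12
(-37/6*γ2) R2 = -37/4 - 259/24*γ12
Summing the partial products and collecting blades:
Answer: -355/24 - 373/24*γ12


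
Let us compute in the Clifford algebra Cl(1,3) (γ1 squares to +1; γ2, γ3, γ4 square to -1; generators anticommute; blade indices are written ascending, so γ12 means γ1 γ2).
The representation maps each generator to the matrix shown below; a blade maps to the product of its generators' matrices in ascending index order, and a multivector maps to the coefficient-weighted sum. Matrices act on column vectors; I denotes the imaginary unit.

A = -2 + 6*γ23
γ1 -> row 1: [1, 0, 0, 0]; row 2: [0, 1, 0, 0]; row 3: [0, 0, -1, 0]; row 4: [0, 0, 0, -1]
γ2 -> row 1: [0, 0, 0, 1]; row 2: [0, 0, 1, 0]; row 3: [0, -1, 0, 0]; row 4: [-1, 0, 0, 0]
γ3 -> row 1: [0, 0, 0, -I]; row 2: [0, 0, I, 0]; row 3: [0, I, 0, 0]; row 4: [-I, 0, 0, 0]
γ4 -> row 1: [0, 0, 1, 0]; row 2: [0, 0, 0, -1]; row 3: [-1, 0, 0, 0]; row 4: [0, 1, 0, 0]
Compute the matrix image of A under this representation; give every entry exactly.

Bivector images (products of the table entries): rho(γ23) = rho(γ2)rho(γ3) = row 1: [-I, 0, 0, 0]; row 2: [0, I, 0, 0]; row 3: [0, 0, -I, 0]; row 4: [0, 0, 0, I].
M = (-2)*1 + (6)*rho(γ23), summed entrywise (1 is the identity matrix):
Answer: row 1: [-2 - 6*I, 0, 0, 0]; row 2: [0, -2 + 6*I, 0, 0]; row 3: [0, 0, -2 - 6*I, 0]; row 4: [0, 0, 0, -2 + 6*I]


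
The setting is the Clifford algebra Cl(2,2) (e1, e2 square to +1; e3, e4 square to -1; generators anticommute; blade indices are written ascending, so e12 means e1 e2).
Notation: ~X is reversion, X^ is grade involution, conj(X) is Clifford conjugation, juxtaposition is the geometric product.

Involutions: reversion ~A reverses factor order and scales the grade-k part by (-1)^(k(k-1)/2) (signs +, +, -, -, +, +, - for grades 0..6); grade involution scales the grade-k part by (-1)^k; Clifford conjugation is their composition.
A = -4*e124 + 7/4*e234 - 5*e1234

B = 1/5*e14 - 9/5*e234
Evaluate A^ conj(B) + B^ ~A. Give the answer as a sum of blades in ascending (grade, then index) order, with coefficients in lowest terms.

first term: -63/20 - 9*e1 + 4/5*e2 + 36/5*e13 + e23 + 7/20*e123
second term: 63/20 - 9*e1 - 4/5*e2 + 36/5*e13 - e23 + 7/20*e123
Answer: -18*e1 + 72/5*e13 + 7/10*e123


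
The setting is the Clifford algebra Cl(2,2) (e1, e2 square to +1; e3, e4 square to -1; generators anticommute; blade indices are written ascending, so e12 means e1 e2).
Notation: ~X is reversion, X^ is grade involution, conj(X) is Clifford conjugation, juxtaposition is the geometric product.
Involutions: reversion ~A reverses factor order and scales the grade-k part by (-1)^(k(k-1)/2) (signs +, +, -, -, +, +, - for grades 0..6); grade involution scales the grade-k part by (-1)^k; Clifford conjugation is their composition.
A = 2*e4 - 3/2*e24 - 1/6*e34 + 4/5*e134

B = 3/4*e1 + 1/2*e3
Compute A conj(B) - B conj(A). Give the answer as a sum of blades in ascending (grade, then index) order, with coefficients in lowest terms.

first term: 1/12*e4 + 11/10*e14 + 2/5*e34 + 9/8*e124 + 1/8*e134 - 3/4*e234
second term: -1/12*e4 - 11/10*e14 - 2/5*e34 + 9/8*e124 + 1/8*e134 - 3/4*e234
Answer: 1/6*e4 + 11/5*e14 + 4/5*e34


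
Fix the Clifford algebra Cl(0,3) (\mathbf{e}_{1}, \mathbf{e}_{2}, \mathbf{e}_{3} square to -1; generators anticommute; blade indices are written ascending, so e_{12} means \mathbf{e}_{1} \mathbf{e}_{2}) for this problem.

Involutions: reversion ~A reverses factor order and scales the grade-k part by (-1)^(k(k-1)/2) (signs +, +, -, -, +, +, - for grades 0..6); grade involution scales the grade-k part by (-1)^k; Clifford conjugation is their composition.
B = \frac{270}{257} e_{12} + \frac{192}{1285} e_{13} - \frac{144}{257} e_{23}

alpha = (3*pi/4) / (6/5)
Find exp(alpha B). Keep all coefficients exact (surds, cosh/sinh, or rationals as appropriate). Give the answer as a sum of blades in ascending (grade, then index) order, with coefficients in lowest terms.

B^2 term by term: the squares give (\frac{270}{257})^2*(e_{12})^2 + (\frac{192}{1285})^2*(e_{13})^2 + (-\frac{144}{257})^2*(e_{23})^2 = \frac{72900}{66049}*(-1) + \frac{36864}{1651225}*(-1) + \frac{20736}{66049}*(-1) = -\frac{36}{25} (each basis 2-blade squares to minus the product of its generators' squares); cross terms between blades sharing an index anticommute and cancel. So B^2 = -\frac{36}{25}.
B^2 = -\frac{36}{25} — since the square is negative, the closed form is circular: l = \frac{6}{5}, alpha*l = \frac{3 \pi}{4}, so exp(alpha B) = cos(\frac{3 \pi}{4}) + (sin(\frac{3 \pi}{4})/(\frac{6}{5}))*B = - \frac{\sqrt{2}}{2} + (\frac{5 \sqrt{2}}{12})*B.
Answer: - \frac{\sqrt{2}}{2} + \frac{225 \sqrt{2}}{514} e_{12} + \frac{16 \sqrt{2}}{257} e_{13} - \frac{60 \sqrt{2}}{257} e_{23}


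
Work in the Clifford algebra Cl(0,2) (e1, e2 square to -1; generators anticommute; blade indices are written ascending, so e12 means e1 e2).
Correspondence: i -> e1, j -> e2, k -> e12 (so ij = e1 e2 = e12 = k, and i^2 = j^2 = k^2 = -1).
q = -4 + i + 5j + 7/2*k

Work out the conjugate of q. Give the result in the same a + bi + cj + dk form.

In blades: q = -4 + e1 + 5*e2 + 7/2*e12.
Conjugation here is Clifford conjugation: the scalar is fixed and the grade-1 and grade-2 blades all flip sign, giving -4 - e1 - 5*e2 - 7/2*e12; translating back:
Answer: -4 - i - 5j - 7/2*k


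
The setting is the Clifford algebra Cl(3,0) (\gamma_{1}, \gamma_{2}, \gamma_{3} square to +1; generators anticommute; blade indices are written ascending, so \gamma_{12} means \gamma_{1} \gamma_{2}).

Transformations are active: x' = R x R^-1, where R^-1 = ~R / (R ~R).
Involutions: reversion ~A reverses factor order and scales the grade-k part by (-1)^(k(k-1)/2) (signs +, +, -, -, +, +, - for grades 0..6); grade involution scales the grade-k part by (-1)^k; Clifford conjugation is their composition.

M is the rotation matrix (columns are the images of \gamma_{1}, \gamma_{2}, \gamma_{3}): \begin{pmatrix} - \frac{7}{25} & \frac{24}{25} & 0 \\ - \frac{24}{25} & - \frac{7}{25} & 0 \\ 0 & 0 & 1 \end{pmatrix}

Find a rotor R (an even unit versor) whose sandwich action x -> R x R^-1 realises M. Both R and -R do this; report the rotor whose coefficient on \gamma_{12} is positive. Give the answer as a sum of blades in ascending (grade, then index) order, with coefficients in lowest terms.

Method: write R = a + b12*\gamma_{12} + b13*\gamma_{13} + b23*\gamma_{23} with a^2 + b12^2 + b13^2 + b23^2 = 1 (so R^-1 = ~R). Expanding the columns R e_j ~R gives tr M = 4a^2 - 1 and, from the antisymmetric part, M21 - M12 = -4a*b12, M13 - M31 = 4a*b13, M32 - M23 = -4a*b23.
Here tr M = \frac{11}{25}, so a^2 = (1 + tr M)/4 = \frac{9}{25} and a = ±\frac{3}{5}. Taking a = \frac{3}{5}: M21 - M12 = -\frac{48}{25}, M13 - M31 = 0, M32 - M23 = 0, giving b12 = \frac{4}{5}, b13 = 0, b23 = 0, i.e. R = \frac{3}{5} + \frac{4}{5} \gamma_{12}.
Its \gamma_{12} coefficient is already positive.
Answer: \frac{3}{5} + \frac{4}{5} \gamma_{12}. Key observation: the double cover Spin(3) -> SO(3) sends R and -R to the same matrix (trace \frac{11}{25} here), so the stated sign of the \gamma_{12} coefficient is what selects one sheet.


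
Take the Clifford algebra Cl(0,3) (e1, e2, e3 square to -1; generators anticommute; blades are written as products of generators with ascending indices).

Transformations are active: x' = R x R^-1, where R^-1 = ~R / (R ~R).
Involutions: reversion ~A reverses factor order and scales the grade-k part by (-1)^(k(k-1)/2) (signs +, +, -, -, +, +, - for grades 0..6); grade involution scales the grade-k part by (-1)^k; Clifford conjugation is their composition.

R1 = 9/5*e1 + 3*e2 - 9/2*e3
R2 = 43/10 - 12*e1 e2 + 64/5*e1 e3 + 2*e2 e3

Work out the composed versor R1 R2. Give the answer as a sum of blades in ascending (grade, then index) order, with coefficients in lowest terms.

Distribute over the terms of R1 (each basis-blade product reordered to ascending indices, repeated generators contracted through their squares):
(9/5*e1) R2 = 387/50*e1 + 108/5*e2 - 576/25*e3 + 18/5*e1 e2 e3
(3*e2) R2 = -36*e1 + 129/10*e2 - 6*e3 - 192/5*e1 e2 e3
(-9/2*e3) R2 = -288/5*e1 - 9*e2 - 387/20*e3 + 54*e1 e2 e3
Summing the partial products and collecting blades:
Answer: -4293/50*e1 + 51/2*e2 - 4839/100*e3 + 96/5*e1 e2 e3
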